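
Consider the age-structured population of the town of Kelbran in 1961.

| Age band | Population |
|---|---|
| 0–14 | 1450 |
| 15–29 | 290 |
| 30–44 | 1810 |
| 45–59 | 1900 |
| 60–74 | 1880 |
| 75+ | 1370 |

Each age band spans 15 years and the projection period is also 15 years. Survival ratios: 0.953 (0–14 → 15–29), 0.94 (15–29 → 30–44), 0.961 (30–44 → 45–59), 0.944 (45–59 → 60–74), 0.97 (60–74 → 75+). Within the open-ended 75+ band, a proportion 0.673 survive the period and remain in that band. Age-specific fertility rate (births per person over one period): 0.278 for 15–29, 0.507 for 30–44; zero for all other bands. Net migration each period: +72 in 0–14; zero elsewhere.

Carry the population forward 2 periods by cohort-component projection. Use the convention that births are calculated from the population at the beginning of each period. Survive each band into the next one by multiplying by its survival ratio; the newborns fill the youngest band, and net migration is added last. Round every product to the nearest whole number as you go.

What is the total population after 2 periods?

8406

Call the bands 1 to 6, youngest first.
Period 1:
Births: 290 × 0.278 = 81  |  1810 × 0.507 = 918 → total 999
Band 2: 1450 × 0.953 = 1382
Band 3: 290 × 0.94 = 273
Band 4: 1810 × 0.961 = 1739
Band 5: 1900 × 0.944 = 1794
Band 6: 1880 × 0.97 + 1370 × 0.673 = 1824 + 922 = 2746
Net migration: Band 1 + 72 → 1071
Giving 1071 / 1382 / 273 / 1739 / 1794 / 2746.
Period 2:
Births: 1382 × 0.278 = 384  |  273 × 0.507 = 138 → total 522
Band 2: 1071 × 0.953 = 1021
Band 3: 1382 × 0.94 = 1299
Band 4: 273 × 0.961 = 262
Band 5: 1739 × 0.944 = 1642
Band 6: 1794 × 0.97 + 2746 × 0.673 = 1740 + 1848 = 3588
Net migration: Band 1 + 72 → 594
Giving 594 / 1021 / 1299 / 262 / 1642 / 3588.
Total after period 2: 594 + 1021 + 1299 + 262 + 1642 + 3588 = 8406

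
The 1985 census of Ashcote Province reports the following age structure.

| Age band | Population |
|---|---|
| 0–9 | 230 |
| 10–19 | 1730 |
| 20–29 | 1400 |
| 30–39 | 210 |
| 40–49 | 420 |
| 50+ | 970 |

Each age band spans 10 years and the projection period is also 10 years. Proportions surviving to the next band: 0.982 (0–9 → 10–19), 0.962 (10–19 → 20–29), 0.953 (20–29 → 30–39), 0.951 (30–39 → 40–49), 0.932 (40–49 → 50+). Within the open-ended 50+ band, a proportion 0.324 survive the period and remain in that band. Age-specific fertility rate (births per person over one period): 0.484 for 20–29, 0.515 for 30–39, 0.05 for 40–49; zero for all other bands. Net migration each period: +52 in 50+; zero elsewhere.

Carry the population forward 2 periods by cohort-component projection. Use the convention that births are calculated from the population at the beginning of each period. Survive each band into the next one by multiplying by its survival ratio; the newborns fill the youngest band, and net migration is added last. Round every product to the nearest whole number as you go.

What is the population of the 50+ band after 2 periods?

[period 1]
Births: 1400 × 0.484 = 678, 210 × 0.515 = 108, 420 × 0.05 = 21 → total 807
10–19: 230 × 0.982 = 226
20–29: 1730 × 0.962 = 1664
30–39: 1400 × 0.953 = 1334
40–49: 210 × 0.951 = 200
50+: 420 × 0.932 + 970 × 0.324 = 391 + 314 = 705
Net migration: 50+ + 52 → 757
→ [807, 226, 1664, 1334, 200, 757]
[period 2]
Births: 1664 × 0.484 = 805, 1334 × 0.515 = 687, 200 × 0.05 = 10 → total 1502
10–19: 807 × 0.982 = 792
20–29: 226 × 0.962 = 217
30–39: 1664 × 0.953 = 1586
40–49: 1334 × 0.951 = 1269
50+: 200 × 0.932 + 757 × 0.324 = 186 + 245 = 431
Net migration: 50+ + 52 → 483
→ [1502, 792, 217, 1586, 1269, 483]

483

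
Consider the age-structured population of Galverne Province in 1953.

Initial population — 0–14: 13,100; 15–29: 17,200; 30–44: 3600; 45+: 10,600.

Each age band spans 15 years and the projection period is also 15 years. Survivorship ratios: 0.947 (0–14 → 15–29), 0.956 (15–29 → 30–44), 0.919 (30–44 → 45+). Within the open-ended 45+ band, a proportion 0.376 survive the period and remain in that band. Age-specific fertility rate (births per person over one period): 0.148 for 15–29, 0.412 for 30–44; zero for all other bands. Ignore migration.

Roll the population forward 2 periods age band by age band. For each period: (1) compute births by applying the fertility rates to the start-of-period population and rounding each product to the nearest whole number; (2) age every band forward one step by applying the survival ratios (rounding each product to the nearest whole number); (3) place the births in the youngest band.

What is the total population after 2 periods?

42140

[period 1]
Births: 17200 × 0.148 = 2546  |  3600 × 0.412 = 1483 — total 4029
15–29: 13100 × 0.947 = 12406
30–44: 17200 × 0.956 = 16443
45+: 3600 × 0.919 + 10600 × 0.376 = 3308 + 3986 = 7294
→ [4029, 12406, 16443, 7294]
[period 2]
Births: 12406 × 0.148 = 1836  |  16443 × 0.412 = 6775 — total 8611
15–29: 4029 × 0.947 = 3815
30–44: 12406 × 0.956 = 11860
45+: 16443 × 0.919 + 7294 × 0.376 = 15111 + 2743 = 17854
→ [8611, 3815, 11860, 17854]
Total after period 2: 8611 + 3815 + 11860 + 17854 = 42140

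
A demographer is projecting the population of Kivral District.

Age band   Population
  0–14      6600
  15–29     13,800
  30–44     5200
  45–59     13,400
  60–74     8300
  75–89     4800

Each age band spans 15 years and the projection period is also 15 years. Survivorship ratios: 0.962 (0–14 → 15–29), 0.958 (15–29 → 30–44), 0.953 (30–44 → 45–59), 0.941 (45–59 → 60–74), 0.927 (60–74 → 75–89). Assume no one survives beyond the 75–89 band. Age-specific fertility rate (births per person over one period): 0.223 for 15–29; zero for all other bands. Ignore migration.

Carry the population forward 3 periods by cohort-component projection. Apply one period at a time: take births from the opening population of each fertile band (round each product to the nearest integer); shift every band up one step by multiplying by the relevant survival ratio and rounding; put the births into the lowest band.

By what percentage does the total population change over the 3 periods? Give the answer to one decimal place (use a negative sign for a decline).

-48.5

[period 1]
Births: 13800 × 0.223 = 3077
15–29: 6600 × 0.962 = 6349
30–44: 13800 × 0.958 = 13220
45–59: 5200 × 0.953 = 4956
60–74: 13400 × 0.941 = 12609
75–89: 8300 × 0.927 = 7694
Giving 3077 / 6349 / 13220 / 4956 / 12609 / 7694.
[period 2]
Births: 6349 × 0.223 = 1416
15–29: 3077 × 0.962 = 2960
30–44: 6349 × 0.958 = 6082
45–59: 13220 × 0.953 = 12599
60–74: 4956 × 0.941 = 4664
75–89: 12609 × 0.927 = 11689
Giving 1416 / 2960 / 6082 / 12599 / 4664 / 11689.
[period 3]
Births: 2960 × 0.223 = 660
15–29: 1416 × 0.962 = 1362
30–44: 2960 × 0.958 = 2836
45–59: 6082 × 0.953 = 5796
60–74: 12599 × 0.941 = 11856
75–89: 4664 × 0.927 = 4324
Giving 660 / 1362 / 2836 / 5796 / 11856 / 4324.
Total: 52100 → 26834; change = -25266; percentage change = -48.5%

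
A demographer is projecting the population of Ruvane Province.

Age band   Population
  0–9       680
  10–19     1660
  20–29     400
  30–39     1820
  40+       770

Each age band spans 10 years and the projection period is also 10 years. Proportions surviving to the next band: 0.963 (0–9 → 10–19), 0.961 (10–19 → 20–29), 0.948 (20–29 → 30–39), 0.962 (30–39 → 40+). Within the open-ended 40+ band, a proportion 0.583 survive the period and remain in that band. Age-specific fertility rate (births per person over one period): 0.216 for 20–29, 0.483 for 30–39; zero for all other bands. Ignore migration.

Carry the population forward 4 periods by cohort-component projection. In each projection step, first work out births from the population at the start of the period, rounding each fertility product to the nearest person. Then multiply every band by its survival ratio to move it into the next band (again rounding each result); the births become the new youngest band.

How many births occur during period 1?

965

— Period 1 —
Births: 400 × 0.216 = 86, 1820 × 0.483 = 879 ⇒ total 965
10–19: 680 × 0.963 = 655
20–29: 1660 × 0.961 = 1595
30–39: 400 × 0.948 = 379
40+: 1820 × 0.962 + 770 × 0.583 = 1751 + 449 = 2200
Population now: 0–9=965, 10–19=655, 20–29=1595, 30–39=379, 40+=2200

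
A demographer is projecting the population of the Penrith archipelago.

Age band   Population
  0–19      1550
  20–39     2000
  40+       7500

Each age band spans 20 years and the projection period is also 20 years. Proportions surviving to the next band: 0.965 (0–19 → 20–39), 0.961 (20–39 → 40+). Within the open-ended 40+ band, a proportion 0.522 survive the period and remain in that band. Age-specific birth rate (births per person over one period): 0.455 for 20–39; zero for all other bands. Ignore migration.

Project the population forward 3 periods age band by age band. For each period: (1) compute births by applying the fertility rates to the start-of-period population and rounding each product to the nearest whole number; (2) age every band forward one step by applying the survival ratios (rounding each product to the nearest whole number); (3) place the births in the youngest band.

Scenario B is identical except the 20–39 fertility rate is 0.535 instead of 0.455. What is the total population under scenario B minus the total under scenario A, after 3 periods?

418

Let band 1 be 0–19 through band 3 = 40+.
— Period 1 —
Births: 2000 × 0.455 = 910
Band 2: 1550 × 0.965 = 1496
Band 3: 2000 × 0.961 + 7500 × 0.522 = 1922 + 3915 = 5837
Population now: 0–19=910, 20–39=1496, 40+=5837
— Period 2 —
Births: 1496 × 0.455 = 681
Band 2: 910 × 0.965 = 878
Band 3: 1496 × 0.961 + 5837 × 0.522 = 1438 + 3047 = 4485
Population now: 0–19=681, 20–39=878, 40+=4485
— Period 3 —
Births: 878 × 0.455 = 399
Band 2: 681 × 0.965 = 657
Band 3: 878 × 0.961 + 4485 × 0.522 = 844 + 2341 = 3185
Population now: 0–19=399, 20–39=657, 40+=3185
Scenario A total after 3 periods: 4241
Scenario B projection —
— Period 1 —
Births: 2000 × 0.535 = 1070
Band 2: 1550 × 0.965 = 1496
Band 3: 2000 × 0.961 + 7500 × 0.522 = 1922 + 3915 = 5837
Population now: 0–19=1070, 20–39=1496, 40+=5837
— Period 2 —
Births: 1496 × 0.535 = 800
Band 2: 1070 × 0.965 = 1033
Band 3: 1496 × 0.961 + 5837 × 0.522 = 1438 + 3047 = 4485
Population now: 0–19=800, 20–39=1033, 40+=4485
— Period 3 —
Births: 1033 × 0.535 = 553
Band 2: 800 × 0.965 = 772
Band 3: 1033 × 0.961 + 4485 × 0.522 = 993 + 2341 = 3334
Population now: 0–19=553, 20–39=772, 40+=3334
Scenario B total after 3 periods: 4659
Difference B − A = 4659 − 4241 = 418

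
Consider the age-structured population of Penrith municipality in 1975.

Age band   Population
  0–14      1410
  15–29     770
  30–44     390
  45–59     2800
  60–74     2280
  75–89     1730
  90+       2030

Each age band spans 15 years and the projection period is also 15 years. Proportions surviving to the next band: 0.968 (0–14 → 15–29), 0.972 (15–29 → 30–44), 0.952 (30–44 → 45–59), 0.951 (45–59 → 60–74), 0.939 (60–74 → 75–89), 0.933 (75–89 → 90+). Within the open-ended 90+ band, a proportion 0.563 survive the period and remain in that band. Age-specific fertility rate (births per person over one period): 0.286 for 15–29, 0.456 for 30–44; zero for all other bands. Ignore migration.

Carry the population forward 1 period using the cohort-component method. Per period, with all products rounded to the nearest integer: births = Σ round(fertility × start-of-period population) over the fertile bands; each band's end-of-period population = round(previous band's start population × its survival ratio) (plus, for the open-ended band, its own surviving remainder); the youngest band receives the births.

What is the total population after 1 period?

10443

Period 1:
Births: 770 × 0.286 = 220 ; 390 × 0.456 = 178 — total 398
15–29: 1410 × 0.968 = 1365
30–44: 770 × 0.972 = 748
45–59: 390 × 0.952 = 371
60–74: 2800 × 0.951 = 2663
75–89: 2280 × 0.939 = 2141
90+: 1730 × 0.933 + 2030 × 0.563 = 1614 + 1143 = 2757
End of period: [398, 1365, 748, 371, 2663, 2141, 2757]
Total after period 1: 398 + 1365 + 748 + 371 + 2663 + 2141 + 2757 = 10443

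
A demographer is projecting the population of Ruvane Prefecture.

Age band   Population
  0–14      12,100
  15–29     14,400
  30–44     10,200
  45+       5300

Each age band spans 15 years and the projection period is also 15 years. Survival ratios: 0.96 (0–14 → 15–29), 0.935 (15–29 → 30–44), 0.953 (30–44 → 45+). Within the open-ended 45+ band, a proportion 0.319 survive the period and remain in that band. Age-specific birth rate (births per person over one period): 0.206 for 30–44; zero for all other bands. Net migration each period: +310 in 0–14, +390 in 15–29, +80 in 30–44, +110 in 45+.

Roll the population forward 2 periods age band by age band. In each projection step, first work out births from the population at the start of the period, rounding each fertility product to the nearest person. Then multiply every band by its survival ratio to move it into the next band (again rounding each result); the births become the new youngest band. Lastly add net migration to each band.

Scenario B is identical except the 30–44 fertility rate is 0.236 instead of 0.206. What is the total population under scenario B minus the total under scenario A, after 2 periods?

[period 1]
Births: 10200 × 0.206 = 2101
15–29: 12100 × 0.96 = 11616
30–44: 14400 × 0.935 = 13464
45+: 10200 × 0.953 + 5300 × 0.319 = 9721 + 1691 = 11412
Net migration: 0–14 + 310 → 2411; 15–29 + 390 → 12006; 30–44 + 80 → 13544; 45+ + 110 → 11522
→ [2411, 12006, 13544, 11522]
[period 2]
Births: 13544 × 0.206 = 2790
15–29: 2411 × 0.96 = 2315
30–44: 12006 × 0.935 = 11226
45+: 13544 × 0.953 + 11522 × 0.319 = 12907 + 3676 = 16583
Net migration: 0–14 + 310 → 3100; 15–29 + 390 → 2705; 30–44 + 80 → 11306; 45+ + 110 → 16693
→ [3100, 2705, 11306, 16693]
Scenario A total after 2 periods: 33804
Scenario B projection —
[period 1]
Births: 10200 × 0.236 = 2407
15–29: 12100 × 0.96 = 11616
30–44: 14400 × 0.935 = 13464
45+: 10200 × 0.953 + 5300 × 0.319 = 9721 + 1691 = 11412
Net migration: 0–14 + 310 → 2717; 15–29 + 390 → 12006; 30–44 + 80 → 13544; 45+ + 110 → 11522
→ [2717, 12006, 13544, 11522]
[period 2]
Births: 13544 × 0.236 = 3196
15–29: 2717 × 0.96 = 2608
30–44: 12006 × 0.935 = 11226
45+: 13544 × 0.953 + 11522 × 0.319 = 12907 + 3676 = 16583
Net migration: 0–14 + 310 → 3506; 15–29 + 390 → 2998; 30–44 + 80 → 11306; 45+ + 110 → 16693
→ [3506, 2998, 11306, 16693]
Scenario B total after 2 periods: 34503
Difference B − A = 34503 − 33804 = 699

699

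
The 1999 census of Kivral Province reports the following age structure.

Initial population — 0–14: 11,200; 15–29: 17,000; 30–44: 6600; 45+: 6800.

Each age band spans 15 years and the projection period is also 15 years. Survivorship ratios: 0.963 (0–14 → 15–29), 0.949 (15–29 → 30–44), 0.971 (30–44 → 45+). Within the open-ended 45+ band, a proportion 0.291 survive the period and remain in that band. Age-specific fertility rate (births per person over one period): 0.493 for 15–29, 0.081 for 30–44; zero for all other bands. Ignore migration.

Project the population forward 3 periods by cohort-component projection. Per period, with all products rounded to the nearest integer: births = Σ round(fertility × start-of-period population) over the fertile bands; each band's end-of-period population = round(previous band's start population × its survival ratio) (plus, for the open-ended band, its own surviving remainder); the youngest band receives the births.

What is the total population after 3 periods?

Period 1:
Births: 17000 × 0.493 = 8381 ; 6600 × 0.081 = 535 ⇒ total 8916
15–29: 11200 × 0.963 = 10786
30–44: 17000 × 0.949 = 16133
45+: 6600 × 0.971 + 6800 × 0.291 = 6409 + 1979 = 8388
Population now: 0–14=8916, 15–29=10786, 30–44=16133, 45+=8388
Period 2:
Births: 10786 × 0.493 = 5317 ; 16133 × 0.081 = 1307 ⇒ total 6624
15–29: 8916 × 0.963 = 8586
30–44: 10786 × 0.949 = 10236
45+: 16133 × 0.971 + 8388 × 0.291 = 15665 + 2441 = 18106
Population now: 0–14=6624, 15–29=8586, 30–44=10236, 45+=18106
Period 3:
Births: 8586 × 0.493 = 4233 ; 10236 × 0.081 = 829 ⇒ total 5062
15–29: 6624 × 0.963 = 6379
30–44: 8586 × 0.949 = 8148
45+: 10236 × 0.971 + 18106 × 0.291 = 9939 + 5269 = 15208
Population now: 0–14=5062, 15–29=6379, 30–44=8148, 45+=15208
Total after period 3: 5062 + 6379 + 8148 + 15208 = 34797

34797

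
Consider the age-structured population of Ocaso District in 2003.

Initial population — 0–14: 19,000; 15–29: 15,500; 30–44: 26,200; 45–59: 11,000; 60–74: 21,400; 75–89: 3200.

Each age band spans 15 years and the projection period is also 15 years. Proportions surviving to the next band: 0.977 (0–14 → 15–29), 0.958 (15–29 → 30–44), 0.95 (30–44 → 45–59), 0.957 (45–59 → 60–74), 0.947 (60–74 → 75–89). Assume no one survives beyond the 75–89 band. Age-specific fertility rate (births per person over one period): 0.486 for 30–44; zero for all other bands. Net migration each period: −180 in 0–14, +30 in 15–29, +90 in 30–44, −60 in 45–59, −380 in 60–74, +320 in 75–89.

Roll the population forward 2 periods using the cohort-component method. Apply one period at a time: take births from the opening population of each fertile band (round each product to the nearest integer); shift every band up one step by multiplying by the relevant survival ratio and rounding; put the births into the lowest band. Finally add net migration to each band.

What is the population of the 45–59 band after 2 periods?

[period 1]
Births: 26200 × 0.486 = 12733
15–29: 19000 × 0.977 = 18563
30–44: 15500 × 0.958 = 14849
45–59: 26200 × 0.95 = 24890
60–74: 11000 × 0.957 = 10527
75–89: 21400 × 0.947 = 20266
Net migration: 0–14 − 180 → 12553; 15–29 + 30 → 18593; 30–44 + 90 → 14939; 45–59 − 60 → 24830; 60–74 − 380 → 10147; 75–89 + 320 → 20586
End of period: [12553, 18593, 14939, 24830, 10147, 20586]
[period 2]
Births: 14939 × 0.486 = 7260
15–29: 12553 × 0.977 = 12264
30–44: 18593 × 0.958 = 17812
45–59: 14939 × 0.95 = 14192
60–74: 24830 × 0.957 = 23762
75–89: 10147 × 0.947 = 9609
Net migration: 0–14 − 180 → 7080; 15–29 + 30 → 12294; 30–44 + 90 → 17902; 45–59 − 60 → 14132; 60–74 − 380 → 23382; 75–89 + 320 → 9929
End of period: [7080, 12294, 17902, 14132, 23382, 9929]

14132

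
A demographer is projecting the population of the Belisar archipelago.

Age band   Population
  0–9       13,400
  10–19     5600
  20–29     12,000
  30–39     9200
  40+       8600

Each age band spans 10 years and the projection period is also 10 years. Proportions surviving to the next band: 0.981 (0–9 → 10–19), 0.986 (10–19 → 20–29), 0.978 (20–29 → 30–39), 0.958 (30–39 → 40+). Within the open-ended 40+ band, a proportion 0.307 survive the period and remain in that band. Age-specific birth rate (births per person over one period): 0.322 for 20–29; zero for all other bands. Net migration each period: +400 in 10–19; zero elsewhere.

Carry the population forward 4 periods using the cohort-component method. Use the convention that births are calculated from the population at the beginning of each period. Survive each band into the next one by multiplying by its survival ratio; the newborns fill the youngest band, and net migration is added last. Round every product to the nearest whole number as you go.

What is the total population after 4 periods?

27595

After projecting period 1:
Births: 12000 × 0.322 = 3864
10–19: 13400 × 0.981 = 13145
20–29: 5600 × 0.986 = 5522
30–39: 12000 × 0.978 = 11736
40+: 9200 × 0.958 + 8600 × 0.307 = 8814 + 2640 = 11454
Net migration: 10–19 + 400 → 13545
Population now: 0–9=3864, 10–19=13545, 20–29=5522, 30–39=11736, 40+=11454
After projecting period 2:
Births: 5522 × 0.322 = 1778
10–19: 3864 × 0.981 = 3791
20–29: 13545 × 0.986 = 13355
30–39: 5522 × 0.978 = 5401
40+: 11736 × 0.958 + 11454 × 0.307 = 11243 + 3516 = 14759
Net migration: 10–19 + 400 → 4191
Population now: 0–9=1778, 10–19=4191, 20–29=13355, 30–39=5401, 40+=14759
After projecting period 3:
Births: 13355 × 0.322 = 4300
10–19: 1778 × 0.981 = 1744
20–29: 4191 × 0.986 = 4132
30–39: 13355 × 0.978 = 13061
40+: 5401 × 0.958 + 14759 × 0.307 = 5174 + 4531 = 9705
Net migration: 10–19 + 400 → 2144
Population now: 0–9=4300, 10–19=2144, 20–29=4132, 30–39=13061, 40+=9705
After projecting period 4:
Births: 4132 × 0.322 = 1331
10–19: 4300 × 0.981 = 4218
20–29: 2144 × 0.986 = 2114
30–39: 4132 × 0.978 = 4041
40+: 13061 × 0.958 + 9705 × 0.307 = 12512 + 2979 = 15491
Net migration: 10–19 + 400 → 4618
Population now: 0–9=1331, 10–19=4618, 20–29=2114, 30–39=4041, 40+=15491
Total after period 4: 1331 + 4618 + 2114 + 4041 + 15491 = 27595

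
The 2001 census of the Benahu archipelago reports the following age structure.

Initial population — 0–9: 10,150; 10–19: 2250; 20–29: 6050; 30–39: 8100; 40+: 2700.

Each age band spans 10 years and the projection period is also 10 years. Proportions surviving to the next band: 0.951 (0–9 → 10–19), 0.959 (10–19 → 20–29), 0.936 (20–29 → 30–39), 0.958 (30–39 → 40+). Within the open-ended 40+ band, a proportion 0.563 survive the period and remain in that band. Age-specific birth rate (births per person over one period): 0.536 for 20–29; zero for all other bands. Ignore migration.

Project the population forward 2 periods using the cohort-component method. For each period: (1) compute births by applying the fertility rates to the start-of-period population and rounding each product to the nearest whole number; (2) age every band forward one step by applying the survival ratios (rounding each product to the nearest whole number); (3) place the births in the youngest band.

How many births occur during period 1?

Period 1.
Births: 6050 * 0.536 = 3243
10–19: 10150 * 0.951 = 9653
20–29: 2250 * 0.959 = 2158
30–39: 6050 * 0.936 = 5663
40+: 8100 * 0.958 + 2700 * 0.563 = 7760 + 1520 = 9280
End of period: [3243, 9653, 2158, 5663, 9280]

3243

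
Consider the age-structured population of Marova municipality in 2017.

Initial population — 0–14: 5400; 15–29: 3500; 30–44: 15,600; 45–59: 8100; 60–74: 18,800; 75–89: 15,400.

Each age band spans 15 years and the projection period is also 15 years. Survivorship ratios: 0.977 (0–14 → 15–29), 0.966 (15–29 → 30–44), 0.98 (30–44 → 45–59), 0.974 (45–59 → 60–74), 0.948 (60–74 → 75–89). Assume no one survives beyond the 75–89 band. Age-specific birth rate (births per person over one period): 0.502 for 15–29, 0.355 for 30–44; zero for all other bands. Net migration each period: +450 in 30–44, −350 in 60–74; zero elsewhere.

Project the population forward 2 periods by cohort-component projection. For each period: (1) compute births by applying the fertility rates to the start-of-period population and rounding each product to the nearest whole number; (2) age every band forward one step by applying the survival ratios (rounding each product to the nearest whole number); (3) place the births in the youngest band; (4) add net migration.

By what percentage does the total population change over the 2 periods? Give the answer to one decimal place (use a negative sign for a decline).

[period 1]
Births: 3500 * 0.502 = 1757 ; 15600 * 0.355 = 5538 → total 7295
15–29: 5400 * 0.977 = 5276
30–44: 3500 * 0.966 = 3381
45–59: 15600 * 0.98 = 15288
60–74: 8100 * 0.974 = 7889
75–89: 18800 * 0.948 = 17822
Net migration: 30–44 + 450 → 3831; 60–74 − 350 → 7539
End of period: [7295, 5276, 3831, 15288, 7539, 17822]
[period 2]
Births: 5276 * 0.502 = 2649 ; 3831 * 0.355 = 1360 → total 4009
15–29: 7295 * 0.977 = 7127
30–44: 5276 * 0.966 = 5097
45–59: 3831 * 0.98 = 3754
60–74: 15288 * 0.974 = 14891
75–89: 7539 * 0.948 = 7147
Net migration: 30–44 + 450 → 5547; 60–74 − 350 → 14541
End of period: [4009, 7127, 5547, 3754, 14541, 7147]
Total: 66800 → 42125; change = -24675; percentage change = -36.9%

-36.9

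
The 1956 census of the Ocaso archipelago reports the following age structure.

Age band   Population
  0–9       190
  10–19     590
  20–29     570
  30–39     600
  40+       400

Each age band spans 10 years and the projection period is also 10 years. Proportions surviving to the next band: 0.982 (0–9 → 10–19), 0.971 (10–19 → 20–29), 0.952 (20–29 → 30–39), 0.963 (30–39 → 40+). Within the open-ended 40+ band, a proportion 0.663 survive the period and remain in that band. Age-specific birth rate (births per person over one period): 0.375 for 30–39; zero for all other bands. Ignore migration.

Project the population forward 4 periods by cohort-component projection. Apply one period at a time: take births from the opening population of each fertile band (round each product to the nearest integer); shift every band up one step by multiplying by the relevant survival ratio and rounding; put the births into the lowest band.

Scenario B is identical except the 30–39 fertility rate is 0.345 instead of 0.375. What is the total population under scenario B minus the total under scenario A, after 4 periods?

[period 1]
Births: 600 × 0.375 = 225
10–19: 190 × 0.982 = 187
20–29: 590 × 0.971 = 573
30–39: 570 × 0.952 = 543
40+: 600 × 0.963 + 400 × 0.663 = 578 + 265 = 843
Giving 225 / 187 / 573 / 543 / 843.
[period 2]
Births: 543 × 0.375 = 204
10–19: 225 × 0.982 = 221
20–29: 187 × 0.971 = 182
30–39: 573 × 0.952 = 545
40+: 543 × 0.963 + 843 × 0.663 = 523 + 559 = 1082
Giving 204 / 221 / 182 / 545 / 1082.
[period 3]
Births: 545 × 0.375 = 204
10–19: 204 × 0.982 = 200
20–29: 221 × 0.971 = 215
30–39: 182 × 0.952 = 173
40+: 545 × 0.963 + 1082 × 0.663 = 525 + 717 = 1242
Giving 204 / 200 / 215 / 173 / 1242.
[period 4]
Births: 173 × 0.375 = 65
10–19: 204 × 0.982 = 200
20–29: 200 × 0.971 = 194
30–39: 215 × 0.952 = 205
40+: 173 × 0.963 + 1242 × 0.663 = 167 + 823 = 990
Giving 65 / 200 / 194 / 205 / 990.
Scenario A total after 4 periods: 1654
Scenario B projection —
[period 1]
Births: 600 × 0.345 = 207
10–19: 190 × 0.982 = 187
20–29: 590 × 0.971 = 573
30–39: 570 × 0.952 = 543
40+: 600 × 0.963 + 400 × 0.663 = 578 + 265 = 843
Giving 207 / 187 / 573 / 543 / 843.
[period 2]
Births: 543 × 0.345 = 187
10–19: 207 × 0.982 = 203
20–29: 187 × 0.971 = 182
30–39: 573 × 0.952 = 545
40+: 543 × 0.963 + 843 × 0.663 = 523 + 559 = 1082
Giving 187 / 203 / 182 / 545 / 1082.
[period 3]
Births: 545 × 0.345 = 188
10–19: 187 × 0.982 = 184
20–29: 203 × 0.971 = 197
30–39: 182 × 0.952 = 173
40+: 545 × 0.963 + 1082 × 0.663 = 525 + 717 = 1242
Giving 188 / 184 / 197 / 173 / 1242.
[period 4]
Births: 173 × 0.345 = 60
10–19: 188 × 0.982 = 185
20–29: 184 × 0.971 = 179
30–39: 197 × 0.952 = 188
40+: 173 × 0.963 + 1242 × 0.663 = 167 + 823 = 990
Giving 60 / 185 / 179 / 188 / 990.
Scenario B total after 4 periods: 1602
Difference B − A = 1602 − 1654 = -52

-52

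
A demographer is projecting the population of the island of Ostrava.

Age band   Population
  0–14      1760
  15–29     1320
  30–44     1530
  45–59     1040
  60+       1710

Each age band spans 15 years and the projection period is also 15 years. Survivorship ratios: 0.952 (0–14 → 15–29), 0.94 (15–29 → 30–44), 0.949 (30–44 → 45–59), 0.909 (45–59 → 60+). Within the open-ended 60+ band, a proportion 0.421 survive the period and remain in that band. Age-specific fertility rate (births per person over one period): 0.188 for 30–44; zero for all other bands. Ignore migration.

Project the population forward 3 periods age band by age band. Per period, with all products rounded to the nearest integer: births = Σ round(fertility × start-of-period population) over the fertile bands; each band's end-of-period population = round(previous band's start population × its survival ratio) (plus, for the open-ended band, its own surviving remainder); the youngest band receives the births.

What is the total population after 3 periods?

— Period 1 —
Births: 1530 × 0.188 = 288
15–29: 1760 × 0.952 = 1676
30–44: 1320 × 0.94 = 1241
45–59: 1530 × 0.949 = 1452
60+: 1040 × 0.909 + 1710 × 0.421 = 945 + 720 = 1665
Giving 288 / 1676 / 1241 / 1452 / 1665.
— Period 2 —
Births: 1241 × 0.188 = 233
15–29: 288 × 0.952 = 274
30–44: 1676 × 0.94 = 1575
45–59: 1241 × 0.949 = 1178
60+: 1452 × 0.909 + 1665 × 0.421 = 1320 + 701 = 2021
Giving 233 / 274 / 1575 / 1178 / 2021.
— Period 3 —
Births: 1575 × 0.188 = 296
15–29: 233 × 0.952 = 222
30–44: 274 × 0.94 = 258
45–59: 1575 × 0.949 = 1495
60+: 1178 × 0.909 + 2021 × 0.421 = 1071 + 851 = 1922
Giving 296 / 222 / 258 / 1495 / 1922.
Total after period 3: 296 + 222 + 258 + 1495 + 1922 = 4193

4193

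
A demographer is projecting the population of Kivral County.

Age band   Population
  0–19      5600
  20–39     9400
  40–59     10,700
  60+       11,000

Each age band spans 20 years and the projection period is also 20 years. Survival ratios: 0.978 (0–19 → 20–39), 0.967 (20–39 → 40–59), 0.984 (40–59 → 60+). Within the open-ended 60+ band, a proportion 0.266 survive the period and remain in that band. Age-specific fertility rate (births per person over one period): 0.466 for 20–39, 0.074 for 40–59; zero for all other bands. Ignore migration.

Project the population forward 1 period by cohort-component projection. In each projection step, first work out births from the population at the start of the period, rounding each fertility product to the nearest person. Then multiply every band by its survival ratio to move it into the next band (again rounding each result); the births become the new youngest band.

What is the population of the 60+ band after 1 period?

Call the bands 1 to 4, youngest first.
[period 1]
Births: 9400 × 0.466 = 4380 ; 10700 × 0.074 = 792 → 5172
Band 2: 5600 × 0.978 = 5477
Band 3: 9400 × 0.967 = 9090
Band 4: 10700 × 0.984 + 11000 × 0.266 = 10529 + 2926 = 13455
Population now: 0–19=5172, 20–39=5477, 40–59=9090, 60+=13455

13455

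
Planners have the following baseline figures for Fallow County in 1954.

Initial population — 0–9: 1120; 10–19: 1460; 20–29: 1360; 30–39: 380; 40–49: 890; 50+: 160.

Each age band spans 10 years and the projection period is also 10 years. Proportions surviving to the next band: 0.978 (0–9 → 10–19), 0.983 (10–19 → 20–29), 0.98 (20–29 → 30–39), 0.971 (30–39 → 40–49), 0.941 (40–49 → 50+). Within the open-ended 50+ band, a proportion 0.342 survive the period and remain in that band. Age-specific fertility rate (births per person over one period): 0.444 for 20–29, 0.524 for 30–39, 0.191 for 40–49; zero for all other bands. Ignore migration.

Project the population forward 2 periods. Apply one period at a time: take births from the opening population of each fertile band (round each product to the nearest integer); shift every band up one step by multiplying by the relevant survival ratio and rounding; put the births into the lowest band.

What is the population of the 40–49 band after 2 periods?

After projecting period 1:
Births: 1360 × 0.444 = 604  |  380 × 0.524 = 199  |  890 × 0.191 = 170 → total 973
10–19: 1120 × 0.978 = 1095
20–29: 1460 × 0.983 = 1435
30–39: 1360 × 0.98 = 1333
40–49: 380 × 0.971 = 369
50+: 890 × 0.941 + 160 × 0.342 = 837 + 55 = 892
End of period: [973, 1095, 1435, 1333, 369, 892]
After projecting period 2:
Births: 1435 × 0.444 = 637  |  1333 × 0.524 = 698  |  369 × 0.191 = 70 → total 1405
10–19: 973 × 0.978 = 952
20–29: 1095 × 0.983 = 1076
30–39: 1435 × 0.98 = 1406
40–49: 1333 × 0.971 = 1294
50+: 369 × 0.941 + 892 × 0.342 = 347 + 305 = 652
End of period: [1405, 952, 1076, 1406, 1294, 652]

1294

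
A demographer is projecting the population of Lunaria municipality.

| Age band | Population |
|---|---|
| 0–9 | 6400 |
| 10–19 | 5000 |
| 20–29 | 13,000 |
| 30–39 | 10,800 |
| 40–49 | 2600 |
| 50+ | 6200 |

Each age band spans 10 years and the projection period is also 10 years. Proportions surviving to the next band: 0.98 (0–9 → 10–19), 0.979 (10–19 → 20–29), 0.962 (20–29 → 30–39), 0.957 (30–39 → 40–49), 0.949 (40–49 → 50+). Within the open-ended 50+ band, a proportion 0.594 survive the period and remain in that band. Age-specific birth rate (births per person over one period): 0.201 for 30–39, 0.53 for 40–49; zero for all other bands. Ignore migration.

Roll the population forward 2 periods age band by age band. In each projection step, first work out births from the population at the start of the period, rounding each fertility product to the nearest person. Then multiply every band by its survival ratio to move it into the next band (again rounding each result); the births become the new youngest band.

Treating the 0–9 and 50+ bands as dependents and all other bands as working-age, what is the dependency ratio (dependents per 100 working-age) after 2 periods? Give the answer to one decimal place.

Numbering the bands 1..6 from youngest to oldest:
— Period 1 —
Births: 10800 × 0.201 = 2171  |  2600 × 0.53 = 1378 — total 3549
Band 2: 6400 × 0.98 = 6272
Band 3: 5000 × 0.979 = 4895
Band 4: 13000 × 0.962 = 12506
Band 5: 10800 × 0.957 = 10336
Band 6: 2600 × 0.949 + 6200 × 0.594 = 2467 + 3683 = 6150
→ [3549, 6272, 4895, 12506, 10336, 6150]
— Period 2 —
Births: 12506 × 0.201 = 2514  |  10336 × 0.53 = 5478 — total 7992
Band 2: 3549 × 0.98 = 3478
Band 3: 6272 × 0.979 = 6140
Band 4: 4895 × 0.962 = 4709
Band 5: 12506 × 0.957 = 11968
Band 6: 10336 × 0.949 + 6150 × 0.594 = 9809 + 3653 = 13462
→ [7992, 3478, 6140, 4709, 11968, 13462]
Dependents (band 0–9 + band 50+) = 7992 + 13462 = 21454; working-age = 26295; ratio = 21454/26295 × 100 = 81.6

81.6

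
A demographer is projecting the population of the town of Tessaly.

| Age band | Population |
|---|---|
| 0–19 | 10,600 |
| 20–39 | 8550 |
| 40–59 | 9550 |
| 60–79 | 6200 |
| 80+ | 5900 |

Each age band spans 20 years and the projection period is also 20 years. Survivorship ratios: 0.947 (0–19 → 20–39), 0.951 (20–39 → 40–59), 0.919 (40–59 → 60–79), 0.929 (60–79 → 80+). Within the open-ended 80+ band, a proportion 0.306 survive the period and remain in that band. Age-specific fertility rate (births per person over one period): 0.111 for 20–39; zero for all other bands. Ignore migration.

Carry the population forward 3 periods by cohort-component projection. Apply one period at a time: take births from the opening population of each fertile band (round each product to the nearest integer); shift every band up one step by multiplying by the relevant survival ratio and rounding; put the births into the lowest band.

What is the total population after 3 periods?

(Bands numbered youngest = 1 to oldest = 5.)
After projecting period 1:
Births: 8550 × 0.111 = 949
Band 2: 10600 × 0.947 = 10038
Band 3: 8550 × 0.951 = 8131
Band 4: 9550 × 0.919 = 8776
Band 5: 6200 × 0.929 + 5900 × 0.306 = 5760 + 1805 = 7565
Giving 949 / 10038 / 8131 / 8776 / 7565.
After projecting period 2:
Births: 10038 × 0.111 = 1114
Band 2: 949 × 0.947 = 899
Band 3: 10038 × 0.951 = 9546
Band 4: 8131 × 0.919 = 7472
Band 5: 8776 × 0.929 + 7565 × 0.306 = 8153 + 2315 = 10468
Giving 1114 / 899 / 9546 / 7472 / 10468.
After projecting period 3:
Births: 899 × 0.111 = 100
Band 2: 1114 × 0.947 = 1055
Band 3: 899 × 0.951 = 855
Band 4: 9546 × 0.919 = 8773
Band 5: 7472 × 0.929 + 10468 × 0.306 = 6941 + 3203 = 10144
Giving 100 / 1055 / 855 / 8773 / 10144.
Total after period 3: 100 + 1055 + 855 + 8773 + 10144 = 20927

20927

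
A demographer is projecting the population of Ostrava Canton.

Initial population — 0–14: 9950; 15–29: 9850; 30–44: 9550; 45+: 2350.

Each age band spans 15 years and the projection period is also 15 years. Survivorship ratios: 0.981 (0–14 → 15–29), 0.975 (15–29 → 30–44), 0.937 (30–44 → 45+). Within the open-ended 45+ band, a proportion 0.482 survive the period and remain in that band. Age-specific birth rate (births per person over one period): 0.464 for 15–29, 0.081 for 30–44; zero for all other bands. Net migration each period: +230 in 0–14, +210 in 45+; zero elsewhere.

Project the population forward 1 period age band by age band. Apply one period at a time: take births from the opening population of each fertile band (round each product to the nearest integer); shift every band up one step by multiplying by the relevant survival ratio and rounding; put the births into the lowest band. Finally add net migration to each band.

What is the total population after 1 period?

Period 1.
Births: 9850 * 0.464 = 4570  |  9550 * 0.081 = 774 → 5344
15–29: 9950 * 0.981 = 9761
30–44: 9850 * 0.975 = 9604
45+: 9550 * 0.937 + 2350 * 0.482 = 8948 + 1133 = 10081
Net migration: 0–14 + 230 → 5574; 45+ + 210 → 10291
End of period: [5574, 9761, 9604, 10291]
Total after period 1: 5574 + 9761 + 9604 + 10291 = 35230

35230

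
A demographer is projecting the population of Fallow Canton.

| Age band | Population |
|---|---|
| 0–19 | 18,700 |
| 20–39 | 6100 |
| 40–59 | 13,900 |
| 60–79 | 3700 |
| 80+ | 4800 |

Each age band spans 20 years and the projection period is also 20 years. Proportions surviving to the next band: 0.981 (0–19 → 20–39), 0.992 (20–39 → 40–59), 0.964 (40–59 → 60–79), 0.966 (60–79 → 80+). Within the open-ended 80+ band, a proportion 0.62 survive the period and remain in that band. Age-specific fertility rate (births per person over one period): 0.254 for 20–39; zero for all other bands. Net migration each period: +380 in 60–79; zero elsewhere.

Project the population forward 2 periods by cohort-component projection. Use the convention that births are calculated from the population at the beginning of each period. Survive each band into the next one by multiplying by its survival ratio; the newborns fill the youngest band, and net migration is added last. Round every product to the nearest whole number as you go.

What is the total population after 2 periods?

(Bands numbered youngest = 1 to oldest = 5.)
Period 1.
Births: 6100 × 0.254 = 1549
Band 2: 18700 × 0.981 = 18345
Band 3: 6100 × 0.992 = 6051
Band 4: 13900 × 0.964 = 13400
Band 5: 3700 × 0.966 + 4800 × 0.62 = 3574 + 2976 = 6550
Net migration: Band 4 + 380 → 13780
→ [1549, 18345, 6051, 13780, 6550]
Period 2.
Births: 18345 × 0.254 = 4660
Band 2: 1549 × 0.981 = 1520
Band 3: 18345 × 0.992 = 18198
Band 4: 6051 × 0.964 = 5833
Band 5: 13780 × 0.966 + 6550 × 0.62 = 13311 + 4061 = 17372
Net migration: Band 4 + 380 → 6213
→ [4660, 1520, 18198, 6213, 17372]
Total after period 2: 4660 + 1520 + 18198 + 6213 + 17372 = 47963

47963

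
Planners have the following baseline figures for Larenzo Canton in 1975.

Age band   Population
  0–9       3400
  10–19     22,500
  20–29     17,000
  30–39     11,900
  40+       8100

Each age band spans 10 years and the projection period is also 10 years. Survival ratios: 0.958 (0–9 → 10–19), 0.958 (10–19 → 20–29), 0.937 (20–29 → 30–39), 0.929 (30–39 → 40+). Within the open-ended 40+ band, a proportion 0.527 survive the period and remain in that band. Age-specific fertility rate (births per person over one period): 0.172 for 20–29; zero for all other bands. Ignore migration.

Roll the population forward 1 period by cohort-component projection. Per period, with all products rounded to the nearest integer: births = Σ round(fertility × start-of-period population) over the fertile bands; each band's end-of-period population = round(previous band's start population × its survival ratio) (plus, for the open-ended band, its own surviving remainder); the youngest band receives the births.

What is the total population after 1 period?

58989

Let group 1 be 0–9 through group 5 = 40+.
After projecting period 1:
Births: 17000 * 0.172 = 2924
Group 2: 3400 * 0.958 = 3257
Group 3: 22500 * 0.958 = 21555
Group 4: 17000 * 0.937 = 15929
Group 5: 11900 * 0.929 + 8100 * 0.527 = 11055 + 4269 = 15324
Population now: 0–9=2924, 10–19=3257, 20–29=21555, 30–39=15929, 40+=15324
Total after period 1: 2924 + 3257 + 21555 + 15929 + 15324 = 58989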